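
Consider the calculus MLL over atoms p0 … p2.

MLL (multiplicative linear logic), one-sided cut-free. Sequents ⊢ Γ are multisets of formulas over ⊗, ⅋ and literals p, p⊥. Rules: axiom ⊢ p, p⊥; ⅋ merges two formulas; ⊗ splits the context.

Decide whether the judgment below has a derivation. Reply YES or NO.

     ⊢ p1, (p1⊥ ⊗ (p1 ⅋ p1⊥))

Proof tree:
[⊗]  ⊢ p1, (p1⊥ ⊗ (p1 ⅋ p1⊥))
  [Ax]  ⊢ p1, p1⊥
  [⅋]  ⊢ (p1 ⅋ p1⊥)
    [Ax]  ⊢ p1, p1⊥

Result: YES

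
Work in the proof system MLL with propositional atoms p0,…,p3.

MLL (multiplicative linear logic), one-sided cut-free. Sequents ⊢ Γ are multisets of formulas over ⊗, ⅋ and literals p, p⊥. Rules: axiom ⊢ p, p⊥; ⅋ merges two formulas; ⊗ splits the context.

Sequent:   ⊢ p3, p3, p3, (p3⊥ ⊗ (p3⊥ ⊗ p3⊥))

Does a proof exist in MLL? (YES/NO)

Derivation trace:
[⊗]  ⊢ p3, p3, p3, (p3⊥ ⊗ (p3⊥ ⊗ p3⊥))
  [Ax]  ⊢ p3, p3⊥
  [⊗]  ⊢ p3, p3, (p3⊥ ⊗ p3⊥)
    [Ax]  ⊢ p3, p3⊥
    [Ax]  ⊢ p3, p3⊥

Result: YES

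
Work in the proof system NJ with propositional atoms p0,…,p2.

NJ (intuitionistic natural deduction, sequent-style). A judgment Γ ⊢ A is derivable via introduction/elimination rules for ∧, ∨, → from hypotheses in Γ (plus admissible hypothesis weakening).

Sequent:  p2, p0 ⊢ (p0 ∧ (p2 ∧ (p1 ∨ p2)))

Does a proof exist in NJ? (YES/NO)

Derivation trace:
[∧I] p2, p0 ⊢ (p0 ∧ (p2 ∧ (p1 ∨ p2)))
  [Ax] p0 ⊢ p0
  [∧I] p2 ⊢ (p2 ∧ (p1 ∨ p2))
    [Ax] p2 ⊢ p2
    [∨I₂] p2 ⊢ (p1 ∨ p2)
      [Ax] p2 ⊢ p2

Result: YES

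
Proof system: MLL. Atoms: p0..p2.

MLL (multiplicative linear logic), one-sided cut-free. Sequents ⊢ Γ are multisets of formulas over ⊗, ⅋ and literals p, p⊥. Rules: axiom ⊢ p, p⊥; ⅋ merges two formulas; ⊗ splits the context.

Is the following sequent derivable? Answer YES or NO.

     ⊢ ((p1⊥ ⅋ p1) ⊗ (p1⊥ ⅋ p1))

Derivation (root first):
[⊗]  ⊢ ((p1⊥ ⅋ p1) ⊗ (p1⊥ ⅋ p1))
  [⅋]  ⊢ (p1⊥ ⅋ p1)
    [Ax]  ⊢ p1, p1⊥
  [⅋]  ⊢ (p1⊥ ⅋ p1)
    [Ax]  ⊢ p1, p1⊥

Result: YES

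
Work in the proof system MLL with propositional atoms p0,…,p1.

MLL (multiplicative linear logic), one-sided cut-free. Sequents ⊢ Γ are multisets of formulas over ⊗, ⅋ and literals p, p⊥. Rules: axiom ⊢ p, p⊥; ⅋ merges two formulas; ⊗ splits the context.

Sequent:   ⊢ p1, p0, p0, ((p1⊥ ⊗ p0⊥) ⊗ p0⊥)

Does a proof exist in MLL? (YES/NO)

Derivation trace:
[⊗]  ⊢ p1, p0, p0, ((p1⊥ ⊗ p0⊥) ⊗ p0⊥)
  [⊗]  ⊢ p1, p0, (p1⊥ ⊗ p0⊥)
    [Ax]  ⊢ p1, p1⊥
    [Ax]  ⊢ p0, p0⊥
  [Ax]  ⊢ p0, p0⊥

Result: YES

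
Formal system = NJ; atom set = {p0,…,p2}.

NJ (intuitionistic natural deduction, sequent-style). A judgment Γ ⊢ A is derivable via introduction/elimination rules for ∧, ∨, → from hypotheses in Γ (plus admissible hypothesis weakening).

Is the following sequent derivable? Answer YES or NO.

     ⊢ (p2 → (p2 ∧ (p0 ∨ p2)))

Proof tree:
[→I]  ⊢ (p2 → (p2 ∧ (p0 ∨ p2)))
  [∧I] p2 ⊢ (p2 ∧ (p0 ∨ p2))
    [Ax] p2 ⊢ p2
    [∨I₂] p2 ⊢ (p0 ∨ p2)
      [Ax] p2 ⊢ p2

Result: YES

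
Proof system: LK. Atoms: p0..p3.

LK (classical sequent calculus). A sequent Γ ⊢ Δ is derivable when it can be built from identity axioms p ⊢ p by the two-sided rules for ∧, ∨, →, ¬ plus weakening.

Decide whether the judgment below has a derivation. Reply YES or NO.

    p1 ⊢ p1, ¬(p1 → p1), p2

Derivation trace:
[WR] p1 ⊢ p1, ¬(p1 → p1), p2
  [¬R] p1 ⊢ p1, ¬(p1 → p1)
    [→L] p1, (p1 → p1) ⊢ p1
      [Ax] p1 ⊢ p1
      [Ax] p1 ⊢ p1

Result: YES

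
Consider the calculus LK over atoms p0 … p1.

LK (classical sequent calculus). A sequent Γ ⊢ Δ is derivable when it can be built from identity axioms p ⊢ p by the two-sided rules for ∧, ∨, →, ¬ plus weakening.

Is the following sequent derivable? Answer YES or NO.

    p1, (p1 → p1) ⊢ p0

Enumerate valuations to refute Γ ⊢ Δ:
  v=00: Γ:[p1=F, (p1 → p1)=T] Δ:[p0=F] refutes=False
  v=01: Γ:[p1=T, (p1 → p1)=T] Δ:[p0=F] refutes=True  ← countermodel

Result: NO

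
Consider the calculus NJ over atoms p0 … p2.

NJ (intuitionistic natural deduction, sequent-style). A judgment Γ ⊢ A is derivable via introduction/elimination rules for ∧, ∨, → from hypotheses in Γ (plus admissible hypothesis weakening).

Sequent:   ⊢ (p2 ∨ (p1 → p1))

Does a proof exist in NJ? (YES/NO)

Derivation trace:
[∨I₂]  ⊢ (p2 ∨ (p1 → p1))
  [→I]  ⊢ (p1 → p1)
    [Ax] p1 ⊢ p1

Result: YES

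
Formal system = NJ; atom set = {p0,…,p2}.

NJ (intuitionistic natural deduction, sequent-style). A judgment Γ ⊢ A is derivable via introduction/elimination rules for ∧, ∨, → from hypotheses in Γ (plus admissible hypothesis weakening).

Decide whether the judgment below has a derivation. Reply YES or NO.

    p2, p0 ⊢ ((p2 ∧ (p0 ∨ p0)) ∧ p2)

Derivation trace:
[∧I] p2, p0 ⊢ ((p2 ∧ (p0 ∨ p0)) ∧ p2)
  [∧I] p2, p0 ⊢ (p2 ∧ (p0 ∨ p0))
    [Ax] p2 ⊢ p2
    [∨I₂] p0 ⊢ (p0 ∨ p0)
      [Ax] p0 ⊢ p0
  [Ax] p2 ⊢ p2

Result: YES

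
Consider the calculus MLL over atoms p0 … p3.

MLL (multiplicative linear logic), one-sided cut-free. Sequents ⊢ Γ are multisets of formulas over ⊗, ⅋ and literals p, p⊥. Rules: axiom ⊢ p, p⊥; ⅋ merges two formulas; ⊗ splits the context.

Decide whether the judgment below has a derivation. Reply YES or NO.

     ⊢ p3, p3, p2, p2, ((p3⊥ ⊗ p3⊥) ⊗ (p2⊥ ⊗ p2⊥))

Proof tree:
[⊗]  ⊢ p3, p3, p2, p2, ((p3⊥ ⊗ p3⊥) ⊗ (p2⊥ ⊗ p2⊥))
  [⊗]  ⊢ p3, p3, (p3⊥ ⊗ p3⊥)
    [Ax]  ⊢ p3, p3⊥
    [Ax]  ⊢ p3, p3⊥
  [⊗]  ⊢ p2, p2, (p2⊥ ⊗ p2⊥)
    [Ax]  ⊢ p2, p2⊥
    [Ax]  ⊢ p2, p2⊥

Result: YES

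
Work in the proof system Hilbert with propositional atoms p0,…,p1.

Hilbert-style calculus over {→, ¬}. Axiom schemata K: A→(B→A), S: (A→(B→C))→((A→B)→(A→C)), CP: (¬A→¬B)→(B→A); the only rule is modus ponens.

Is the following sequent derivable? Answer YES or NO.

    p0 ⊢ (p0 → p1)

Truth-table refutation:
  v=00: Γ:[p0=F] Δ:[(p0 → p1)=T] refutes=False
  v=01: Γ:[p0=F] Δ:[(p0 → p1)=T] refutes=False
  v=10: Γ:[p0=T] Δ:[(p0 → p1)=F] refutes=True  ← countermodel

Result: NO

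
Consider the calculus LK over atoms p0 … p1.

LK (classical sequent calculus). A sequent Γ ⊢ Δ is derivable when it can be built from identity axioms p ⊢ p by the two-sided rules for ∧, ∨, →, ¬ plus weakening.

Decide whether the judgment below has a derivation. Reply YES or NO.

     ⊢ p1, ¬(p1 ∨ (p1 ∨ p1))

Derivation (root first):
[¬R]  ⊢ p1, ¬(p1 ∨ (p1 ∨ p1))
  [∨L] (p1 ∨ (p1 ∨ p1)) ⊢ p1
    [Ax] p1 ⊢ p1
    [∨L] (p1 ∨ p1) ⊢ p1
      [Ax] p1 ⊢ p1
      [Ax] p1 ⊢ p1

Result: YES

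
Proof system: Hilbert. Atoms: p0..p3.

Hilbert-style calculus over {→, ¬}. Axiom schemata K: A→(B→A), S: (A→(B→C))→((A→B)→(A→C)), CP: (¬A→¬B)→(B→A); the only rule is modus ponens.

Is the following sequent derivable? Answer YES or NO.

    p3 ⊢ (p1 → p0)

Truth-table refutation:
  v=0000: Γ:[p3=F] Δ:[(p1 → p0)=T] refutes=False
  v=0001: Γ:[p3=T] Δ:[(p1 → p0)=T] refutes=False
  v=0010: Γ:[p3=F] Δ:[(p1 → p0)=T] refutes=False
  v=0011: Γ:[p3=T] Δ:[(p1 → p0)=T] refutes=False
  v=0100: Γ:[p3=F] Δ:[(p1 → p0)=F] refutes=False
  v=0101: Γ:[p3=T] Δ:[(p1 → p0)=F] refutes=True  ← countermodel

Result: NO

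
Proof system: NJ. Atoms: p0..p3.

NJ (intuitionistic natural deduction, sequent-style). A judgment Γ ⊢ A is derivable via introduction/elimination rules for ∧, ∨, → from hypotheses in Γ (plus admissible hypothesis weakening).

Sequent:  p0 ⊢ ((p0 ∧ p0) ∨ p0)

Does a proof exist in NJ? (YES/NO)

Proof tree:
[∨I₁] p0 ⊢ ((p0 ∧ p0) ∨ p0)
  [∧I] p0 ⊢ (p0 ∧ p0)
    [Ax] p0 ⊢ p0
    [Ax] p0 ⊢ p0

Result: YES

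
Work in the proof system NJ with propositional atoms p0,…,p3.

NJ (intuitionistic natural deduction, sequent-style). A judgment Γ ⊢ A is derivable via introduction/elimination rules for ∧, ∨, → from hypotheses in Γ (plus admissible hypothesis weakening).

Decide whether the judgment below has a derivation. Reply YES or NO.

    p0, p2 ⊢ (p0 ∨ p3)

Derivation trace:
[∨I₁] p0, p2 ⊢ (p0 ∨ p3)
  [Wk] p0, p2 ⊢ p0
    [Ax] p0 ⊢ p0

Result: YES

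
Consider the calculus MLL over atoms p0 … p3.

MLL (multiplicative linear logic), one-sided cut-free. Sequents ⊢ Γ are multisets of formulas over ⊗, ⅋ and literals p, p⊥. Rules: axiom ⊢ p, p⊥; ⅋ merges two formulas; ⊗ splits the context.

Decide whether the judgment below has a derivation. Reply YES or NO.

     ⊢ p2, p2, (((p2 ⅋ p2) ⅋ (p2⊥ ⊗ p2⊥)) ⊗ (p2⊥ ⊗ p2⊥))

Derivation trace:
[⊗]  ⊢ p2, p2, (((p2 ⅋ p2) ⅋ (p2⊥ ⊗ p2⊥)) ⊗ (p2⊥ ⊗ p2⊥))
  [⅋]  ⊢ ((p2 ⅋ p2) ⅋ (p2⊥ ⊗ p2⊥))
    [⅋]  ⊢ (p2⊥ ⊗ p2⊥), (p2 ⅋ p2)
      [⊗]  ⊢ p2, p2, (p2⊥ ⊗ p2⊥)
        [Ax]  ⊢ p2, p2⊥
        [Ax]  ⊢ p2, p2⊥
  [⊗]  ⊢ p2, p2, (p2⊥ ⊗ p2⊥)
    [Ax]  ⊢ p2, p2⊥
    [Ax]  ⊢ p2, p2⊥

Result: YES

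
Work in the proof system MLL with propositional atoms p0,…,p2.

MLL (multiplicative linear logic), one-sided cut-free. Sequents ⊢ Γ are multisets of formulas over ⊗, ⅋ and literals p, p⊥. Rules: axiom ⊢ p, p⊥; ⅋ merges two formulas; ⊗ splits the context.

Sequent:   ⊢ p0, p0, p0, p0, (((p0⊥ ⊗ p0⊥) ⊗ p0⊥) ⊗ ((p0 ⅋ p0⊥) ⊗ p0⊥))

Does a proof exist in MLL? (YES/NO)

Derivation (root first):
[⊗]  ⊢ p0, p0, p0, p0, (((p0⊥ ⊗ p0⊥) ⊗ p0⊥) ⊗ ((p0 ⅋ p0⊥) ⊗ p0⊥))
  [⊗]  ⊢ p0, p0, p0, ((p0⊥ ⊗ p0⊥) ⊗ p0⊥)
    [⊗]  ⊢ p0, p0, (p0⊥ ⊗ p0⊥)
      [Ax]  ⊢ p0, p0⊥
      [Ax]  ⊢ p0, p0⊥
    [Ax]  ⊢ p0, p0⊥
  [⊗]  ⊢ p0, ((p0 ⅋ p0⊥) ⊗ p0⊥)
    [⅋]  ⊢ (p0 ⅋ p0⊥)
      [Ax]  ⊢ p0, p0⊥
    [Ax]  ⊢ p0, p0⊥

Result: YES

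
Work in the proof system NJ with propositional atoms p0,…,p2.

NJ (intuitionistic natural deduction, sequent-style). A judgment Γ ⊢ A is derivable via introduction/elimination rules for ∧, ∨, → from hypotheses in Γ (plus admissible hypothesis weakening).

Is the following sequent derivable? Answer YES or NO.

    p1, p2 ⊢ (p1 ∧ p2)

Derivation trace:
[∧I] p1, p2 ⊢ (p1 ∧ p2)
  [Ax] p1 ⊢ p1
  [Wk] p2, p1 ⊢ p2
    [Ax] p2 ⊢ p2

Result: YES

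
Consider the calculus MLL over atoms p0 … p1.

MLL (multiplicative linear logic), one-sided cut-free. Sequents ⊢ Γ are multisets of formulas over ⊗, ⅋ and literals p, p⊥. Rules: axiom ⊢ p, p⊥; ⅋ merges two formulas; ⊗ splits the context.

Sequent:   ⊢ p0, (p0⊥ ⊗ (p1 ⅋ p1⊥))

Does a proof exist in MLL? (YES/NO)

Proof tree:
[⊗]  ⊢ p0, (p0⊥ ⊗ (p1 ⅋ p1⊥))
  [Ax]  ⊢ p0, p0⊥
  [⅋]  ⊢ (p1 ⅋ p1⊥)
    [Ax]  ⊢ p1, p1⊥

Result: YES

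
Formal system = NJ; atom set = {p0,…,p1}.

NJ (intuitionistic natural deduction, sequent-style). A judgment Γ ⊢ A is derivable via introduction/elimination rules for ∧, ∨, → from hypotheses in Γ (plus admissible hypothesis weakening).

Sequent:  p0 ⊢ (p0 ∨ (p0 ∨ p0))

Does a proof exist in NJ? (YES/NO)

Derivation (root first):
[∨I₂] p0 ⊢ (p0 ∨ (p0 ∨ p0))
  [∨I₂] p0 ⊢ (p0 ∨ p0)
    [Ax] p0 ⊢ p0

Result: YES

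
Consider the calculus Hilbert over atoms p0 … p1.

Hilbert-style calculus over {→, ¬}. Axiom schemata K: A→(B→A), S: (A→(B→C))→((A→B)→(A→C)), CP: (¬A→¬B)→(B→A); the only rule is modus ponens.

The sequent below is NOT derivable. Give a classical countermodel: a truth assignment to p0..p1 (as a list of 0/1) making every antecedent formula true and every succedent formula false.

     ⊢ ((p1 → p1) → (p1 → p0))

Enumerate valuations to refute Γ ⊢ Δ:
  v=00: Γ:[] Δ:[((p1 → p1) → (p1 → p0))=T] refutes=False
  v=01: Γ:[] Δ:[((p1 → p1) → (p1 → p0))=F] refutes=True  ← countermodel

Result: [0, 1]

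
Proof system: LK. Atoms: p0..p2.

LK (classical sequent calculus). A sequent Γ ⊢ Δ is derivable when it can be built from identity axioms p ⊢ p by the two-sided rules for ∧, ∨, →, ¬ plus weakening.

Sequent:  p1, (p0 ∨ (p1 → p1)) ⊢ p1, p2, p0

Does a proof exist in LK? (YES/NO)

Derivation (root first):
[∨L] p1, (p0 ∨ (p1 → p1)) ⊢ p1, p2, p0
  [WR] p0 ⊢ p0, p2
    [Ax] p0 ⊢ p0
  [→L] p1, (p1 → p1) ⊢ p1
    [Ax] p1 ⊢ p1
    [Ax] p1 ⊢ p1

Result: YES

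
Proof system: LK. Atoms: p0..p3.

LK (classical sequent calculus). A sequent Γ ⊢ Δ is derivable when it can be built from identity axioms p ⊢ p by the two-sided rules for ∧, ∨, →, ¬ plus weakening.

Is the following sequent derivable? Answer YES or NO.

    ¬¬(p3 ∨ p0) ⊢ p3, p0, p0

Derivation trace:
[WR] ¬¬(p3 ∨ p0) ⊢ p3, p0, p0
  [¬L] ¬¬(p3 ∨ p0) ⊢ p3, p0
    [¬R]  ⊢ p3, p0, ¬(p3 ∨ p0)
      [∨L] (p3 ∨ p0) ⊢ p3, p0
        [Ax] p3 ⊢ p3
        [Ax] p0 ⊢ p0

Result: YES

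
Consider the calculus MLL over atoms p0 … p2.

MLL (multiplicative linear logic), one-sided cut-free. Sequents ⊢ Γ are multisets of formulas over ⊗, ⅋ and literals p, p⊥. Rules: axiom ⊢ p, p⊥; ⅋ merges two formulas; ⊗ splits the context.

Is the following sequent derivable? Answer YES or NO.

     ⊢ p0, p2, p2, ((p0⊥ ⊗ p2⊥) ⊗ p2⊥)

Derivation (root first):
[⊗]  ⊢ p0, p2, p2, ((p0⊥ ⊗ p2⊥) ⊗ p2⊥)
  [⊗]  ⊢ p0, p2, (p0⊥ ⊗ p2⊥)
    [Ax]  ⊢ p0, p0⊥
    [Ax]  ⊢ p2, p2⊥
  [Ax]  ⊢ p2, p2⊥

Result: YES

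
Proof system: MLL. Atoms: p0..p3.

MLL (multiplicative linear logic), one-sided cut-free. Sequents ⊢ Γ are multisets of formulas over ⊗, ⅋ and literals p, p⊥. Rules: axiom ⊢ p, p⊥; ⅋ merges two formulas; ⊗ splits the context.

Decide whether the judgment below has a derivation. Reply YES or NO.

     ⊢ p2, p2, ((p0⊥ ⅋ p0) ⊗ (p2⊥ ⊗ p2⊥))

Proof tree:
[⊗]  ⊢ p2, p2, ((p0⊥ ⅋ p0) ⊗ (p2⊥ ⊗ p2⊥))
  [⅋]  ⊢ (p0⊥ ⅋ p0)
    [Ax]  ⊢ p0, p0⊥
  [⊗]  ⊢ p2, p2, (p2⊥ ⊗ p2⊥)
    [Ax]  ⊢ p2, p2⊥
    [Ax]  ⊢ p2, p2⊥

Result: YES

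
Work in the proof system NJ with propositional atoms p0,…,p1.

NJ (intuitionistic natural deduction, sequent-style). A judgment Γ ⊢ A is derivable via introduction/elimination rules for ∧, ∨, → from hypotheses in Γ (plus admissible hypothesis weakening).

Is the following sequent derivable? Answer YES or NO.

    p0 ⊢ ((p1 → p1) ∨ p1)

Derivation trace:
[∨I₁] p0 ⊢ ((p1 → p1) ∨ p1)
  [Wk] p0 ⊢ (p1 → p1)
    [→I]  ⊢ (p1 → p1)
      [Ax] p1 ⊢ p1

Result: YES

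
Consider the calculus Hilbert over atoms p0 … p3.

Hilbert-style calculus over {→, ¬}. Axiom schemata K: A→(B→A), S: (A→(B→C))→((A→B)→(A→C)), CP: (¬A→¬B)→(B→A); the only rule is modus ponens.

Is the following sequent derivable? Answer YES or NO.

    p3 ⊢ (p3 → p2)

Enumerate valuations to refute Γ ⊢ Δ:
  v=0000: Γ:[p3=F] Δ:[(p3 → p2)=T] refutes=False
  v=0001: Γ:[p3=T] Δ:[(p3 → p2)=F] refutes=True  ← countermodel

Result: NO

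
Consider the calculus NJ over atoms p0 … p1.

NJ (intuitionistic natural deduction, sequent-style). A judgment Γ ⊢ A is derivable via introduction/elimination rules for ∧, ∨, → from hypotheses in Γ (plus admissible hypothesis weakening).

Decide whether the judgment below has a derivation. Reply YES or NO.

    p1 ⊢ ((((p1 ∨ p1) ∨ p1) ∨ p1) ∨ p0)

Derivation trace:
[∨I₁] p1 ⊢ ((((p1 ∨ p1) ∨ p1) ∨ p1) ∨ p0)
  [∨I₁] p1 ⊢ (((p1 ∨ p1) ∨ p1) ∨ p1)
    [∨I₁] p1 ⊢ ((p1 ∨ p1) ∨ p1)
      [∨I₁] p1 ⊢ (p1 ∨ p1)
        [Ax] p1 ⊢ p1

Result: YES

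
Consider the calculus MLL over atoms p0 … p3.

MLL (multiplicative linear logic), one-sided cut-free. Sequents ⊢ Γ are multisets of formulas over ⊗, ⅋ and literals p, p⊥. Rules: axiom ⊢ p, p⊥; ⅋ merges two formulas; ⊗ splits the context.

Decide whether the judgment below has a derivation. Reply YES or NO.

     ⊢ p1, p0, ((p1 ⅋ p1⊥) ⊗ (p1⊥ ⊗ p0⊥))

Proof tree:
[⊗]  ⊢ p1, p0, ((p1 ⅋ p1⊥) ⊗ (p1⊥ ⊗ p0⊥))
  [⅋]  ⊢ (p1 ⅋ p1⊥)
    [Ax]  ⊢ p1, p1⊥
  [⊗]  ⊢ p1, p0, (p1⊥ ⊗ p0⊥)
    [Ax]  ⊢ p1, p1⊥
    [Ax]  ⊢ p0, p0⊥

Result: YES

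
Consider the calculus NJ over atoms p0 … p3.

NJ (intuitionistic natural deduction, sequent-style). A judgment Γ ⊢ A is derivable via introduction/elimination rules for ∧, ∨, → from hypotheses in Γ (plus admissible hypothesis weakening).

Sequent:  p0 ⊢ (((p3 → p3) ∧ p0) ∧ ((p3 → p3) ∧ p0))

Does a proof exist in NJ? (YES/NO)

Proof tree:
[∧I] p0 ⊢ (((p3 → p3) ∧ p0) ∧ ((p3 → p3) ∧ p0))
  [∧I] p0 ⊢ ((p3 → p3) ∧ p0)
    [→I]  ⊢ (p3 → p3)
      [Ax] p3 ⊢ p3
    [Ax] p0 ⊢ p0
  [∧I] p0 ⊢ ((p3 → p3) ∧ p0)
    [→I]  ⊢ (p3 → p3)
      [Ax] p3 ⊢ p3
    [Ax] p0 ⊢ p0

Result: YES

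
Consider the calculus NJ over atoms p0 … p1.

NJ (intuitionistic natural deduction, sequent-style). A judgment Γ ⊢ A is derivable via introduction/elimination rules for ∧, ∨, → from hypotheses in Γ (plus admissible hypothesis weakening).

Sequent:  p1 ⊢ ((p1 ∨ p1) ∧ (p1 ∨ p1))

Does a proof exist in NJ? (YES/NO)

Proof tree:
[∧I] p1 ⊢ ((p1 ∨ p1) ∧ (p1 ∨ p1))
  [∨I₂] p1 ⊢ (p1 ∨ p1)
    [Ax] p1 ⊢ p1
  [∨I₂] p1 ⊢ (p1 ∨ p1)
    [Ax] p1 ⊢ p1

Result: YES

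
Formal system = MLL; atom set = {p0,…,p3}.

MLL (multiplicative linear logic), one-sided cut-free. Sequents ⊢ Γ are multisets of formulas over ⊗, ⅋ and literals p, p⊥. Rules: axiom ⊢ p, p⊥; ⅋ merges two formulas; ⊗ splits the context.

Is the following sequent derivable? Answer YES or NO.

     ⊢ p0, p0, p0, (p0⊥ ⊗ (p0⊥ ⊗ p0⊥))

Derivation trace:
[⊗]  ⊢ p0, p0, p0, (p0⊥ ⊗ (p0⊥ ⊗ p0⊥))
  [Ax]  ⊢ p0, p0⊥
  [⊗]  ⊢ p0, p0, (p0⊥ ⊗ p0⊥)
    [Ax]  ⊢ p0, p0⊥
    [Ax]  ⊢ p0, p0⊥

Result: YES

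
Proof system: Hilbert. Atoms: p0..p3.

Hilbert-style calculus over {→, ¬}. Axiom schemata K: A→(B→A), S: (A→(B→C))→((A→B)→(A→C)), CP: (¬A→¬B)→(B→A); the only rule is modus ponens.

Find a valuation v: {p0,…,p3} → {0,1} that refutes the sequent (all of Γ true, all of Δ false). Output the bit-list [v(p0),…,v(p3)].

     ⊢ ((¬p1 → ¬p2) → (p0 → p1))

Search for a countermodel by truth-table:
  v=0000: Γ:[] Δ:[((¬p1 → ¬p2) → (p0 → p1))=T] refutes=False
  v=0001: Γ:[] Δ:[((¬p1 → ¬p2) → (p0 → p1))=T] refutes=False
  v=0010: Γ:[] Δ:[((¬p1 → ¬p2) → (p0 → p1))=T] refutes=False
  v=0011: Γ:[] Δ:[((¬p1 → ¬p2) → (p0 → p1))=T] refutes=False
  v=0100: Γ:[] Δ:[((¬p1 → ¬p2) → (p0 → p1))=T] refutes=False
  v=0101: Γ:[] Δ:[((¬p1 → ¬p2) → (p0 → p1))=T] refutes=False
  v=0110: Γ:[] Δ:[((¬p1 → ¬p2) → (p0 → p1))=T] refutes=False
  v=0111: Γ:[] Δ:[((¬p1 → ¬p2) → (p0 → p1))=T] refutes=False
  v=1000: Γ:[] Δ:[((¬p1 → ¬p2) → (p0 → p1))=F] refutes=True  ← countermodel

Result: [1, 0, 0, 0]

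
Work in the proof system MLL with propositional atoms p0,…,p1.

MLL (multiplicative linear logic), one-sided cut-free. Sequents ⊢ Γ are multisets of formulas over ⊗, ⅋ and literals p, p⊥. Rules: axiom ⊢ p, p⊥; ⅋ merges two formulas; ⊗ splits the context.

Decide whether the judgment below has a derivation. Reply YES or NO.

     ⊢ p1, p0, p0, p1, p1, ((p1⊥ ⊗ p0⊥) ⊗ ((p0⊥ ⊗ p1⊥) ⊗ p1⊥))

Derivation (root first):
[⊗]  ⊢ p1, p0, p0, p1, p1, ((p1⊥ ⊗ p0⊥) ⊗ ((p0⊥ ⊗ p1⊥) ⊗ p1⊥))
  [⊗]  ⊢ p1, p0, (p1⊥ ⊗ p0⊥)
    [Ax]  ⊢ p1, p1⊥
    [Ax]  ⊢ p0, p0⊥
  [⊗]  ⊢ p0, p1, p1, ((p0⊥ ⊗ p1⊥) ⊗ p1⊥)
    [⊗]  ⊢ p0, p1, (p0⊥ ⊗ p1⊥)
      [Ax]  ⊢ p0, p0⊥
      [Ax]  ⊢ p1, p1⊥
    [Ax]  ⊢ p1, p1⊥

Result: YES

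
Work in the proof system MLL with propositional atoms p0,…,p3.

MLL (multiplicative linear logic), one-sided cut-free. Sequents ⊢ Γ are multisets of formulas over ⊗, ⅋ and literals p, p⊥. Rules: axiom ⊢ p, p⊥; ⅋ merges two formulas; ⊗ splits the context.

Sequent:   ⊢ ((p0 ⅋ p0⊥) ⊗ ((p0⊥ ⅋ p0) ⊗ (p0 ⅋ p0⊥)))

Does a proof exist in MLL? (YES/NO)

Derivation (root first):
[⊗]  ⊢ ((p0 ⅋ p0⊥) ⊗ ((p0⊥ ⅋ p0) ⊗ (p0 ⅋ p0⊥)))
  [⅋]  ⊢ (p0 ⅋ p0⊥)
    [Ax]  ⊢ p0, p0⊥
  [⊗]  ⊢ ((p0⊥ ⅋ p0) ⊗ (p0 ⅋ p0⊥))
    [⅋]  ⊢ (p0⊥ ⅋ p0)
      [Ax]  ⊢ p0, p0⊥
    [⅋]  ⊢ (p0 ⅋ p0⊥)
      [Ax]  ⊢ p0, p0⊥

Result: YES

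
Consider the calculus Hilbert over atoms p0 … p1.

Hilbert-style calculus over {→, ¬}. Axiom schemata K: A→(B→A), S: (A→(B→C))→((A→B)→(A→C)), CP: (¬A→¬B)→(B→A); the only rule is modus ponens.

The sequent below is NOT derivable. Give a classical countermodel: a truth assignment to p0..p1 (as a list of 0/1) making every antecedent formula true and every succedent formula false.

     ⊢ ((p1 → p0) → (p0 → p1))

Truth-table refutation:
  v=00: Γ:[] Δ:[((p1 → p0) → (p0 → p1))=T] refutes=False
  v=01: Γ:[] Δ:[((p1 → p0) → (p0 → p1))=T] refutes=False
  v=10: Γ:[] Δ:[((p1 → p0) → (p0 → p1))=F] refutes=True  ← countermodel

Result: [1, 0]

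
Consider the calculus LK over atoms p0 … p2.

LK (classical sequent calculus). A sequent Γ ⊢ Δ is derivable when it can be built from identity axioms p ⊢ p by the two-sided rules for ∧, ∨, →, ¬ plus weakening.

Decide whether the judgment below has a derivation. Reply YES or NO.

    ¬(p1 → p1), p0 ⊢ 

Derivation trace:
[WL] ¬(p1 → p1), p0 ⊢ 
  [¬L] ¬(p1 → p1) ⊢ 
    [→R]  ⊢ (p1 → p1)
      [Ax] p1 ⊢ p1

Result: YES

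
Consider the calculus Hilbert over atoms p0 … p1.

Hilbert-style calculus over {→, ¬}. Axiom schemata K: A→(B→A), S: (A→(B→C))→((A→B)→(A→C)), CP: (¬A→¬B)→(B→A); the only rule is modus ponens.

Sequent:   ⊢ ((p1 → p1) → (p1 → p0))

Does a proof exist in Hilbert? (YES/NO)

Enumerate valuations to refute Γ ⊢ Δ:
  v=00: Γ:[] Δ:[((p1 → p1) → (p1 → p0))=T] refutes=False
  v=01: Γ:[] Δ:[((p1 → p1) → (p1 → p0))=F] refutes=True  ← countermodel

Result: NO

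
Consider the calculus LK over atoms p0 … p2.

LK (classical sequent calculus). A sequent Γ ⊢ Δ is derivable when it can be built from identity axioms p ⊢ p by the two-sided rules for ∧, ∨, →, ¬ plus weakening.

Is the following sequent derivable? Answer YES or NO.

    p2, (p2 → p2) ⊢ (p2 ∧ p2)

Proof tree:
[→L] p2, (p2 → p2) ⊢ (p2 ∧ p2)
  [Ax] p2 ⊢ p2
  [∧R] p2 ⊢ (p2 ∧ p2)
    [Ax] p2 ⊢ p2
    [Ax] p2 ⊢ p2

Result: YES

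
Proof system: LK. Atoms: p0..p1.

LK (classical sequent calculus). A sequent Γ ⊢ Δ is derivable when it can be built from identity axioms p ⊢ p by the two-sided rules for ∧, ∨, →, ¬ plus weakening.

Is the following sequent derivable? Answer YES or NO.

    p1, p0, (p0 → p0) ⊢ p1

Derivation (root first):
[→L] p1, p0, (p0 → p0) ⊢ p1
  [Ax] p0 ⊢ p0
  [WL] p1, p0, p0 ⊢ p1
    [WL] p1, p0 ⊢ p1
      [Ax] p1 ⊢ p1

Result: YES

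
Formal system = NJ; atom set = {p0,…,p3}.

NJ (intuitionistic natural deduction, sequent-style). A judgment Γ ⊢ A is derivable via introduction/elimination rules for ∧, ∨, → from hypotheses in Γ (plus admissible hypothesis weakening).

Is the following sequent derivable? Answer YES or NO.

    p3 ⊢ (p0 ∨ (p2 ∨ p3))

Derivation (root first):
[∨I₂] p3 ⊢ (p0 ∨ (p2 ∨ p3))
  [∨I₂] p3 ⊢ (p2 ∨ p3)
    [Ax] p3 ⊢ p3

Result: YES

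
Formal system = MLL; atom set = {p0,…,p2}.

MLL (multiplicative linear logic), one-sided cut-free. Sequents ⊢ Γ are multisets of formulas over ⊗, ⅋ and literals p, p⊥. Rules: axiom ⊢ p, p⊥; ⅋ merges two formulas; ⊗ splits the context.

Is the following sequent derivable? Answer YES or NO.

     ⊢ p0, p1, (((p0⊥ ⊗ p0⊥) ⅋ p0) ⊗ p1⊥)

Derivation trace:
[⊗]  ⊢ p0, p1, (((p0⊥ ⊗ p0⊥) ⅋ p0) ⊗ p1⊥)
  [⅋]  ⊢ p0, ((p0⊥ ⊗ p0⊥) ⅋ p0)
    [⊗]  ⊢ p0, p0, (p0⊥ ⊗ p0⊥)
      [Ax]  ⊢ p0, p0⊥
      [Ax]  ⊢ p0, p0⊥
  [Ax]  ⊢ p1, p1⊥

Result: YES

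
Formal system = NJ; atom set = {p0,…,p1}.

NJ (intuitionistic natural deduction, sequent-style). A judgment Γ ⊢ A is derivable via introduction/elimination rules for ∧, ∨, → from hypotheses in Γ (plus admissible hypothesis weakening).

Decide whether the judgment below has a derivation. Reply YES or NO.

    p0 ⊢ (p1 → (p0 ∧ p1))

Proof tree:
[→I] p0 ⊢ (p1 → (p0 ∧ p1))
  [∧I] p1, p0 ⊢ (p0 ∧ p1)
    [Ax] p0 ⊢ p0
    [Ax] p1 ⊢ p1

Result: YES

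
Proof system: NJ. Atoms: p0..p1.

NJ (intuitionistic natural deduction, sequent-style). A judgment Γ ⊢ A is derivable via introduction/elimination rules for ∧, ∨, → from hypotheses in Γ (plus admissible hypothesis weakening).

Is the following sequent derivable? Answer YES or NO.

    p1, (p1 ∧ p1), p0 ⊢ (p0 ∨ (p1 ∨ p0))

Derivation (root first):
[∨I₂] p1, (p1 ∧ p1), p0 ⊢ (p0 ∨ (p1 ∨ p0))
  [Wk] p1, (p1 ∧ p1), p0 ⊢ (p1 ∨ p0)
    [∨I₁] p1, (p1 ∧ p1) ⊢ (p1 ∨ p0)
      [Wk] p1, (p1 ∧ p1) ⊢ p1
        [Ax] p1 ⊢ p1

Result: YES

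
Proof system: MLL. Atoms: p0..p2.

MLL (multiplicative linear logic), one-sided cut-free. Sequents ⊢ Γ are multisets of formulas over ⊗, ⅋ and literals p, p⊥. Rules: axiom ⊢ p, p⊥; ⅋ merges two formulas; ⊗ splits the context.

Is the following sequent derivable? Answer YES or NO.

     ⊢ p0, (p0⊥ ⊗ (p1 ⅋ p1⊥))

Derivation (root first):
[⊗]  ⊢ p0, (p0⊥ ⊗ (p1 ⅋ p1⊥))
  [Ax]  ⊢ p0, p0⊥
  [⅋]  ⊢ (p1 ⅋ p1⊥)
    [Ax]  ⊢ p1, p1⊥

Result: YES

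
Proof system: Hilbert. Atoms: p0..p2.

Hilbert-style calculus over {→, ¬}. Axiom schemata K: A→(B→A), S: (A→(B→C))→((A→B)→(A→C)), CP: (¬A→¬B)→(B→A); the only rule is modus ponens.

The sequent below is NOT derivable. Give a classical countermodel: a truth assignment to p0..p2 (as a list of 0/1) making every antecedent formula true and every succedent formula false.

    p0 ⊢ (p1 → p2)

Enumerate valuations to refute Γ ⊢ Δ:
  v=000: Γ:[p0=F] Δ:[(p1 → p2)=T] refutes=False
  v=001: Γ:[p0=F] Δ:[(p1 → p2)=T] refutes=False
  v=010: Γ:[p0=F] Δ:[(p1 → p2)=F] refutes=False
  v=011: Γ:[p0=F] Δ:[(p1 → p2)=T] refutes=False
  v=100: Γ:[p0=T] Δ:[(p1 → p2)=T] refutes=False
  v=101: Γ:[p0=T] Δ:[(p1 → p2)=T] refutes=False
  v=110: Γ:[p0=T] Δ:[(p1 → p2)=F] refutes=True  ← countermodel

Result: [1, 1, 0]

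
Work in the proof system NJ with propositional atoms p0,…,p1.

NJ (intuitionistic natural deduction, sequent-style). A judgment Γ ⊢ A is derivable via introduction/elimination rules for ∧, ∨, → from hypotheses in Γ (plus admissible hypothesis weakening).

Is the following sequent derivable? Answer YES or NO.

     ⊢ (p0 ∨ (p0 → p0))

Proof tree:
[∨I₂]  ⊢ (p0 ∨ (p0 → p0))
  [→I]  ⊢ (p0 → p0)
    [Ax] p0 ⊢ p0

Result: YES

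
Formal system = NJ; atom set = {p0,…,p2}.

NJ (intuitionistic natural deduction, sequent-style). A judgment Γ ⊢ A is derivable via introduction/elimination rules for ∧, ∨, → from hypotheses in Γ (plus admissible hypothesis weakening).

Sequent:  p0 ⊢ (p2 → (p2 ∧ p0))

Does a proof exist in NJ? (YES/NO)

Derivation (root first):
[→I] p0 ⊢ (p2 → (p2 ∧ p0))
  [∧I] p2, p0 ⊢ (p2 ∧ p0)
    [Ax] p2 ⊢ p2
    [Ax] p0 ⊢ p0

Result: YES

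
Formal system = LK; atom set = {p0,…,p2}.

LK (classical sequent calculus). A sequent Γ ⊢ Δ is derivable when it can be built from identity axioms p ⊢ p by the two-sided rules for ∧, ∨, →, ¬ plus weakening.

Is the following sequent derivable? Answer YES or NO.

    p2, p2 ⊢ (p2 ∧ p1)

Search for a countermodel by truth-table:
  v=000: Γ:[p2=F, p2=F] Δ:[(p2 ∧ p1)=F] refutes=False
  v=001: Γ:[p2=T, p2=T] Δ:[(p2 ∧ p1)=F] refutes=True  ← countermodel

Result: NO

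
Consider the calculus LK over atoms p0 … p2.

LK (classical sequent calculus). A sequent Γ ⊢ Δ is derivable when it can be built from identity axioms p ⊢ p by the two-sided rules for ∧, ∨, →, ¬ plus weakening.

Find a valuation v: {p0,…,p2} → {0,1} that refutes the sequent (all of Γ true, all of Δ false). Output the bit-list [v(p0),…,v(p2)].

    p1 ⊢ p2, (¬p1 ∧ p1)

Enumerate valuations to refute Γ ⊢ Δ:
  v=000: Γ:[p1=F] Δ:[p2=F, (¬p1 ∧ p1)=F] refutes=False
  v=001: Γ:[p1=F] Δ:[p2=T, (¬p1 ∧ p1)=F] refutes=False
  v=010: Γ:[p1=T] Δ:[p2=F, (¬p1 ∧ p1)=F] refutes=True  ← countermodel

Result: [0, 1, 0]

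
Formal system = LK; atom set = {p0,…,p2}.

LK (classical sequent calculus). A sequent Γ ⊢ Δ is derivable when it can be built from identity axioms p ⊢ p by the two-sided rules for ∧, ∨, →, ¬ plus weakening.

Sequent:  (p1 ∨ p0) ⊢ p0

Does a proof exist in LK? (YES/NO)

Search for a countermodel by truth-table:
  v=000: Γ:[(p1 ∨ p0)=F] Δ:[p0=F] refutes=False
  v=001: Γ:[(p1 ∨ p0)=F] Δ:[p0=F] refutes=False
  v=010: Γ:[(p1 ∨ p0)=T] Δ:[p0=F] refutes=True  ← countermodel

Result: NO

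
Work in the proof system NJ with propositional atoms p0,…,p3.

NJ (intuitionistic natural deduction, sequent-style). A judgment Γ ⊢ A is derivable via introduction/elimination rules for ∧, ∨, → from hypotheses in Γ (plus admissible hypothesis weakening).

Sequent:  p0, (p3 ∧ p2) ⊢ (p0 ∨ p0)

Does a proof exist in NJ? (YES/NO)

Derivation trace:
[Wk] p0, (p3 ∧ p2) ⊢ (p0 ∨ p0)
  [∨I₁] p0 ⊢ (p0 ∨ p0)
    [Ax] p0 ⊢ p0

Result: YES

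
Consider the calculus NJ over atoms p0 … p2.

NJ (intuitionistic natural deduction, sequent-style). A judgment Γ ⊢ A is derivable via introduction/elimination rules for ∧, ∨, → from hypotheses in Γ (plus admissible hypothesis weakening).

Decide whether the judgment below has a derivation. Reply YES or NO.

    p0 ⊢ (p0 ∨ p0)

Proof tree:
[∨I₁] p0 ⊢ (p0 ∨ p0)
  [→E] p0 ⊢ p0
    [→I]  ⊢ (p0 → p0)
      [Ax] p0 ⊢ p0
    [Ax] p0 ⊢ p0

Result: YES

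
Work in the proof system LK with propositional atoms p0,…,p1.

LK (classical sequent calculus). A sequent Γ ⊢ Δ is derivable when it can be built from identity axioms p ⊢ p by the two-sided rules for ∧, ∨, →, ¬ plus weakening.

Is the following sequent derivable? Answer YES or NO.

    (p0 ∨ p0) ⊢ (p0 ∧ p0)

Derivation (root first):
[∧R] (p0 ∨ p0) ⊢ (p0 ∧ p0)
  [∨L] (p0 ∨ p0) ⊢ p0
    [Ax] p0 ⊢ p0
    [Ax] p0 ⊢ p0
  [∨L] (p0 ∨ p0) ⊢ p0
    [Ax] p0 ⊢ p0
    [Ax] p0 ⊢ p0

Result: YES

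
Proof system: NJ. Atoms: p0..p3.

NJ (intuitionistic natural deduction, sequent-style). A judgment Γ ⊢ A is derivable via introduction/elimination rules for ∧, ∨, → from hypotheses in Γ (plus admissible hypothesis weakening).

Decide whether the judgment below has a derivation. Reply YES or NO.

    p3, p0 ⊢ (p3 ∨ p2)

Derivation trace:
[∨I₁] p3, p0 ⊢ (p3 ∨ p2)
  [Wk] p3, p0 ⊢ p3
    [Ax] p3 ⊢ p3

Result: YES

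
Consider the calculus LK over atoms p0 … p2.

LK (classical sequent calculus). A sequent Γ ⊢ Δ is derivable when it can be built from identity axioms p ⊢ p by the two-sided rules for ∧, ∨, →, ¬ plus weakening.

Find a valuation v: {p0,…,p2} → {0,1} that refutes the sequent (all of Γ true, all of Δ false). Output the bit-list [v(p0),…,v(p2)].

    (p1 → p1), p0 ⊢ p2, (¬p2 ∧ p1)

Search for a countermodel by truth-table:
  v=000: Γ:[(p1 → p1)=T, p0=F] Δ:[p2=F, (¬p2 ∧ p1)=F] refutes=False
  v=001: Γ:[(p1 → p1)=T, p0=F] Δ:[p2=T, (¬p2 ∧ p1)=F] refutes=False
  v=010: Γ:[(p1 → p1)=T, p0=F] Δ:[p2=F, (¬p2 ∧ p1)=T] refutes=False
  v=011: Γ:[(p1 → p1)=T, p0=F] Δ:[p2=T, (¬p2 ∧ p1)=F] refutes=False
  v=100: Γ:[(p1 → p1)=T, p0=T] Δ:[p2=F, (¬p2 ∧ p1)=F] refutes=True  ← countermodel

Result: [1, 0, 0]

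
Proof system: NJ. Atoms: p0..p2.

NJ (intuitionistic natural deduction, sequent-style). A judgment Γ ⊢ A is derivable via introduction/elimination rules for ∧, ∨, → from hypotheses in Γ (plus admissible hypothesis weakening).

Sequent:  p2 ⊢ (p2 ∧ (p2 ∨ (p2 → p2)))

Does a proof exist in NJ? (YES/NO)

Proof tree:
[∧I] p2 ⊢ (p2 ∧ (p2 ∨ (p2 → p2)))
  [Ax] p2 ⊢ p2
  [∨I₂]  ⊢ (p2 ∨ (p2 → p2))
    [→I]  ⊢ (p2 → p2)
      [Ax] p2 ⊢ p2

Result: YES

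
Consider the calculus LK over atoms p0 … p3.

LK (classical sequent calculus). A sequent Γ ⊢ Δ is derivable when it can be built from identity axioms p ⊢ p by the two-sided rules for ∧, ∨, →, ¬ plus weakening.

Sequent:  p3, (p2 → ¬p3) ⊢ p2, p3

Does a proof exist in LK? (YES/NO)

Derivation (root first):
[→L] p3, (p2 → ¬p3) ⊢ p2, p3
  [WR] p3 ⊢ p3, p2
    [Ax] p3 ⊢ p3
  [¬L] p3, ¬p3 ⊢ p2
    [WR] p3 ⊢ p3, p2
      [Ax] p3 ⊢ p3

Result: YES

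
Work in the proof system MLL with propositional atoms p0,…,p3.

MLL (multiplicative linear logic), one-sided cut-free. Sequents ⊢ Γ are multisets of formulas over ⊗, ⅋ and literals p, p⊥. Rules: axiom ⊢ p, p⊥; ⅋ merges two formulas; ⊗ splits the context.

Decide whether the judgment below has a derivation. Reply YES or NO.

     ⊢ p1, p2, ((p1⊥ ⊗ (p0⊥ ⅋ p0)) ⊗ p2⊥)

Derivation (root first):
[⊗]  ⊢ p1, p2, ((p1⊥ ⊗ (p0⊥ ⅋ p0)) ⊗ p2⊥)
  [⊗]  ⊢ p1, (p1⊥ ⊗ (p0⊥ ⅋ p0))
    [Ax]  ⊢ p1, p1⊥
    [⅋]  ⊢ (p0⊥ ⅋ p0)
      [Ax]  ⊢ p0, p0⊥
  [Ax]  ⊢ p2, p2⊥

Result: YES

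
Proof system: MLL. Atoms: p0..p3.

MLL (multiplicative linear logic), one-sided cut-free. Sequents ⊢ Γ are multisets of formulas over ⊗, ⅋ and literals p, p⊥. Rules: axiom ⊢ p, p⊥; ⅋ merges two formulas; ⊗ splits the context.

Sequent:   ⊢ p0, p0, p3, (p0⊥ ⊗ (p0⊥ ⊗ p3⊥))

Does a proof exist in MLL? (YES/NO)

Derivation (root first):
[⊗]  ⊢ p0, p0, p3, (p0⊥ ⊗ (p0⊥ ⊗ p3⊥))
  [Ax]  ⊢ p0, p0⊥
  [⊗]  ⊢ p0, p3, (p0⊥ ⊗ p3⊥)
    [Ax]  ⊢ p0, p0⊥
    [Ax]  ⊢ p3, p3⊥

Result: YES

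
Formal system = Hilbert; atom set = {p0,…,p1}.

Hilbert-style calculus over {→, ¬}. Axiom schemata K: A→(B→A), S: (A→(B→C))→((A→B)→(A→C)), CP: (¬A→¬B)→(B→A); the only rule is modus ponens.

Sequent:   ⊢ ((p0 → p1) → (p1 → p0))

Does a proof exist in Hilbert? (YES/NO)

Enumerate valuations to refute Γ ⊢ Δ:
  v=00: Γ:[] Δ:[((p0 → p1) → (p1 → p0))=T] refutes=False
  v=01: Γ:[] Δ:[((p0 → p1) → (p1 → p0))=F] refutes=True  ← countermodel

Result: NO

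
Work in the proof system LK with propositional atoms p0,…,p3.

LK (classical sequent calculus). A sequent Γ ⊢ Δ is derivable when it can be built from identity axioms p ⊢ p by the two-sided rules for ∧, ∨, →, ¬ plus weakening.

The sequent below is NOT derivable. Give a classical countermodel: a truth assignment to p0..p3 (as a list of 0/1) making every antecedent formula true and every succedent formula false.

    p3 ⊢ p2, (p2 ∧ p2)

Truth-table refutation:
  v=0000: Γ:[p3=F] Δ:[p2=F, (p2 ∧ p2)=F] refutes=False
  v=0001: Γ:[p3=T] Δ:[p2=F, (p2 ∧ p2)=F] refutes=True  ← countermodel

Result: [0, 0, 0, 1]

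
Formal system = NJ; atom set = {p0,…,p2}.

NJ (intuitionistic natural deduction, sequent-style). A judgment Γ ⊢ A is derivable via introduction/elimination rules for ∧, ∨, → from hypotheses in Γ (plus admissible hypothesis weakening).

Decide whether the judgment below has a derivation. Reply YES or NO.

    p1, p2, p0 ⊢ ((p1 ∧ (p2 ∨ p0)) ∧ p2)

Proof tree:
[∧I] p1, p2, p0 ⊢ ((p1 ∧ (p2 ∨ p0)) ∧ p2)
  [∧I] p1, p2, p0 ⊢ (p1 ∧ (p2 ∨ p0))
    [Ax] p1 ⊢ p1
    [Wk] p2, p0 ⊢ (p2 ∨ p0)
      [∨I₁] p2 ⊢ (p2 ∨ p0)
        [Ax] p2 ⊢ p2
  [Ax] p2 ⊢ p2

Result: YES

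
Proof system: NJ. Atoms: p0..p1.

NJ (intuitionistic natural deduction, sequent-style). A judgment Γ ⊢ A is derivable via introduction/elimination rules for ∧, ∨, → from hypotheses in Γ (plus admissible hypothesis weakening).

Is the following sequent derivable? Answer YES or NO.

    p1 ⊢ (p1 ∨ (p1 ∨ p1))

Derivation trace:
[∨I₂] p1 ⊢ (p1 ∨ (p1 ∨ p1))
  [∨I₂] p1 ⊢ (p1 ∨ p1)
    [Ax] p1 ⊢ p1

Result: YES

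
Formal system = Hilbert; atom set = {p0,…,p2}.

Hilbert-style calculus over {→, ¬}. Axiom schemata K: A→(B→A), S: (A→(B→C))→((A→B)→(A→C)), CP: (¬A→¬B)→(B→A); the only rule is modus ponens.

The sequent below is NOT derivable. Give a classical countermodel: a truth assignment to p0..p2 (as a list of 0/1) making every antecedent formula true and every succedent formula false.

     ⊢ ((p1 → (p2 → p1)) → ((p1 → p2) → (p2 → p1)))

Search for a countermodel by truth-table:
  v=000: Γ:[] Δ:[((p1 → (p2 → p1)) → ((p1 → p2) → (p2 → p1)))=T] refutes=False
  v=001: Γ:[] Δ:[((p1 → (p2 → p1)) → ((p1 → p2) → (p2 → p1)))=F] refutes=True  ← countermodel

Result: [0, 0, 1]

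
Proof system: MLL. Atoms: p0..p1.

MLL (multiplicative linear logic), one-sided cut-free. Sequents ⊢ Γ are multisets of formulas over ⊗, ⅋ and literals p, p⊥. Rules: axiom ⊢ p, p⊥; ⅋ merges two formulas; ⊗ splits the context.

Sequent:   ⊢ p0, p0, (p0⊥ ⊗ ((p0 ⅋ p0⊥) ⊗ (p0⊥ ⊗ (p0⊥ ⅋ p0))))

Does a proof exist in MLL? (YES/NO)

Derivation (root first):
[⊗]  ⊢ p0, p0, (p0⊥ ⊗ ((p0 ⅋ p0⊥) ⊗ (p0⊥ ⊗ (p0⊥ ⅋ p0))))
  [Ax]  ⊢ p0, p0⊥
  [⊗]  ⊢ p0, ((p0 ⅋ p0⊥) ⊗ (p0⊥ ⊗ (p0⊥ ⅋ p0)))
    [⅋]  ⊢ (p0 ⅋ p0⊥)
      [Ax]  ⊢ p0, p0⊥
    [⊗]  ⊢ p0, (p0⊥ ⊗ (p0⊥ ⅋ p0))
      [Ax]  ⊢ p0, p0⊥
      [⅋]  ⊢ (p0⊥ ⅋ p0)
        [Ax]  ⊢ p0, p0⊥

Result: YES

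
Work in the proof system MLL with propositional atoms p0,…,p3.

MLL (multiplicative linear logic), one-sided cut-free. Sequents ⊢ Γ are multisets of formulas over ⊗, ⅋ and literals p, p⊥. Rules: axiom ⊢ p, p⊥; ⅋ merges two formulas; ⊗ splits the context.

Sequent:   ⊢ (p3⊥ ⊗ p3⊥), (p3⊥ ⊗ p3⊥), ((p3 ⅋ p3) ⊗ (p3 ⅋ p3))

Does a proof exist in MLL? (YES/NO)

Proof tree:
[⊗]  ⊢ (p3⊥ ⊗ p3⊥), (p3⊥ ⊗ p3⊥), ((p3 ⅋ p3) ⊗ (p3 ⅋ p3))
  [⅋]  ⊢ (p3⊥ ⊗ p3⊥), (p3 ⅋ p3)
    [⊗]  ⊢ p3, p3, (p3⊥ ⊗ p3⊥)
      [Ax]  ⊢ p3, p3⊥
      [Ax]  ⊢ p3, p3⊥
  [⅋]  ⊢ (p3⊥ ⊗ p3⊥), (p3 ⅋ p3)
    [⊗]  ⊢ p3, p3, (p3⊥ ⊗ p3⊥)
      [Ax]  ⊢ p3, p3⊥
      [Ax]  ⊢ p3, p3⊥

Result: YES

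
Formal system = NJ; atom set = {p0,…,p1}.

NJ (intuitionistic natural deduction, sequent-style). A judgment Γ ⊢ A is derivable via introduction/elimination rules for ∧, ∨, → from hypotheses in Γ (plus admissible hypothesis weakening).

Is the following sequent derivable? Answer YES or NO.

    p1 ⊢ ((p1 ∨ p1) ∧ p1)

Derivation trace:
[∧I] p1 ⊢ ((p1 ∨ p1) ∧ p1)
  [∨I₁] p1 ⊢ (p1 ∨ p1)
    [Ax] p1 ⊢ p1
  [Ax] p1 ⊢ p1

Result: YES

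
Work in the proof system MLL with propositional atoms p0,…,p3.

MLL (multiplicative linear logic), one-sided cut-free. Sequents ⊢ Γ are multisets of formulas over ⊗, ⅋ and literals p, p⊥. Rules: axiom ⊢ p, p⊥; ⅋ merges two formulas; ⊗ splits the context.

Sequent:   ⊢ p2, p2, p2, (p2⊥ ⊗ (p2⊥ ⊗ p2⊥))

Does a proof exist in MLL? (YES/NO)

Derivation (root first):
[⊗]  ⊢ p2, p2, p2, (p2⊥ ⊗ (p2⊥ ⊗ p2⊥))
  [Ax]  ⊢ p2, p2⊥
  [⊗]  ⊢ p2, p2, (p2⊥ ⊗ p2⊥)
    [Ax]  ⊢ p2, p2⊥
    [Ax]  ⊢ p2, p2⊥

Result: YES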